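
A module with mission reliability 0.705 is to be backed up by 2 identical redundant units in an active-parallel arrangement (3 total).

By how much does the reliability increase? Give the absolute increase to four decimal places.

0.2693

R_before = 0.705
R_after = 1 − (1 − 0.705)^3 = 0.9743
ΔR = 0.9743 − 0.705 = 0.2693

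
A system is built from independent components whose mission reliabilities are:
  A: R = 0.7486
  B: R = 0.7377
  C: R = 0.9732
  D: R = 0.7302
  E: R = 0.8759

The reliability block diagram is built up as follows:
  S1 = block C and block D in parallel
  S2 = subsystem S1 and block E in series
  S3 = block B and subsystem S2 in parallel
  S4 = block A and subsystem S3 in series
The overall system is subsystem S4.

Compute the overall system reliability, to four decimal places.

Parallel (C and D): 1 − (1 − 0.973200)(1 − 0.730200) = 0.992769
Series ([0.992769] and E): 0.992769 × 0.875900 = 0.869566
Parallel (B and [0.869566]): 1 − (1 − 0.737700)(1 − 0.869566) = 0.965787
Series (A and [0.965787]): 0.748600 × 0.965787 = 0.7230

0.7230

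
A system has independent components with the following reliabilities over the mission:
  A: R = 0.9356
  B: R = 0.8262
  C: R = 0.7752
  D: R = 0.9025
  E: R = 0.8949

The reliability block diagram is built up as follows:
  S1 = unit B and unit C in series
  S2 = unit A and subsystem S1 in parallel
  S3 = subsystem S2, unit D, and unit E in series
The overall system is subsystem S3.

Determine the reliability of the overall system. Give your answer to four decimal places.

0.7889

Series (B and C): 0.826200 × 0.775200 = 0.640470
Parallel (A and [0.640470]): 1 − (1 − 0.935600)(1 − 0.640470) = 0.976846
Series ([0.976846], D, and E): 0.976846 × 0.902500 × 0.894900 = 0.7889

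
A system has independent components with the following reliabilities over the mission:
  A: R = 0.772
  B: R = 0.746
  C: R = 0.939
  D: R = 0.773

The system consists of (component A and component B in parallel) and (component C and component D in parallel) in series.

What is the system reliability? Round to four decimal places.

Parallel (A and B): 1 − (1 − 0.772000)(1 − 0.746000) = 0.942088
Parallel (C and D): 1 − (1 − 0.939000)(1 − 0.773000) = 0.986153
Series ([0.942088] and [0.986153]): 0.942088 × 0.986153 = 0.9290

0.9290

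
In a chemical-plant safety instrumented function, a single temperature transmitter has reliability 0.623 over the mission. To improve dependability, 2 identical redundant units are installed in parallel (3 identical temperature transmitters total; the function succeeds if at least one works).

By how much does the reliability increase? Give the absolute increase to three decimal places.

0.323

R_before = 0.623
R_after = 1 − (1 − 0.623)^3 = 0.946
ΔR = 0.946 − 0.623 = 0.323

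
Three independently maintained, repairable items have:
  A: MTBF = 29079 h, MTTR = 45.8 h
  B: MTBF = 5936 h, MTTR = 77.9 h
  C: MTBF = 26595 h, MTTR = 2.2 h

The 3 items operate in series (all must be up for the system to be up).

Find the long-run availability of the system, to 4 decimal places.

0.9854

A(A) = MTBF/(MTBF+MTTR) = 29079/(29079+45.8) = 0.998427
A(B) = MTBF/(MTBF+MTTR) = 5936/(5936+77.9) = 0.987047
A(C) = MTBF/(MTBF+MTTR) = 26595/(26595+2.2) = 0.999917
Series availability: 0.998427 × 0.987047 × 0.999917 = 0.9854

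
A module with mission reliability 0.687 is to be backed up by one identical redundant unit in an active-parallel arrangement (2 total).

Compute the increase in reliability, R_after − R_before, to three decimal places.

R_before = 0.687
R_after = 1 − (1 − 0.687)^2 = 0.902
ΔR = 0.902 − 0.687 = 0.215

0.215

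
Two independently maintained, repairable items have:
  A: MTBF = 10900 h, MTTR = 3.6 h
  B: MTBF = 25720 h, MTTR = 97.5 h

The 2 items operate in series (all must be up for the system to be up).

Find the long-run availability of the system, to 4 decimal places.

A(A) = MTBF/(MTBF+MTTR) = 10900/(10900+3.6) = 0.999670
A(B) = MTBF/(MTBF+MTTR) = 25720/(25720+97.5) = 0.996223
Series availability: 0.999670 × 0.996223 = 0.9959

0.9959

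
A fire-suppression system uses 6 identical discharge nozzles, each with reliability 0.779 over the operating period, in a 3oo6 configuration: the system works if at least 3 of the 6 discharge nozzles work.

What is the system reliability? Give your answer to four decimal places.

R = Σ_{i=3}^{6} C(6,i) p^i (1−p)^{6−i} with p = 0.779
C(6,3)·0.779^3·0.221^3 = 0.102051
C(6,4)·0.779^4·0.221^2 = 0.269790
C(6,5)·0.779^5·0.221^1 = 0.380392
C(6,6)·0.779^6·0.221^0 = 0.223473
Sum = 0.9757

0.9757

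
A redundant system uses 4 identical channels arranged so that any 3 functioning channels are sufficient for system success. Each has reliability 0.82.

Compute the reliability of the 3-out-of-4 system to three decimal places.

R = Σ_{i=3}^{4} C(4,i) p^i (1−p)^{4−i} with p = 0.82
C(4,3)·0.82^3·0.18^1 = 0.39698
C(4,4)·0.82^4·0.18^0 = 0.45212
Sum = 0.849

0.849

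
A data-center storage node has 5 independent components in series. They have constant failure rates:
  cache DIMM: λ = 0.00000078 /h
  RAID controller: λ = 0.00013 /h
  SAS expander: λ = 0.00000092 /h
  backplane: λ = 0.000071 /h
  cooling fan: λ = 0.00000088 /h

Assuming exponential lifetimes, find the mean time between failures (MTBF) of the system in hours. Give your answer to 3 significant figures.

4910

Series of exponential components: λ_sys = Σ λ_i
λ_sys = 0.00000078 + 0.00013 + 0.00000092 + 0.000071 + 0.00000088 = 2.0358e-04 /h
MTBF = 1 / λ_sys = 4910 h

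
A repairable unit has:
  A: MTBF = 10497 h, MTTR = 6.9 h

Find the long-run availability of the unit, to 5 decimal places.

0.99934

A(A) = MTBF/(MTBF+MTTR) = 10497/(10497+6.9) = 0.99934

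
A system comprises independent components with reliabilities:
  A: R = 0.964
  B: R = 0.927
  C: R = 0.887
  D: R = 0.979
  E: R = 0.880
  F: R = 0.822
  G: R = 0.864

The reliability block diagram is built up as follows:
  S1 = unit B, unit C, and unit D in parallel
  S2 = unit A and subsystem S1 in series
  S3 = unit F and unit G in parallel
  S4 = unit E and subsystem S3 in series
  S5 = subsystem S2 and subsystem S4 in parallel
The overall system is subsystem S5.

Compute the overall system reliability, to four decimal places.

Parallel (B, C, and D): 1 − (1 − 0.927000)(1 − 0.887000)(1 − 0.979000) = 0.999827
Series (A and [0.999827]): 0.964000 × 0.999827 = 0.963833
Parallel (F and G): 1 − (1 − 0.822000)(1 − 0.864000) = 0.975792
Series (E and [0.975792]): 0.880000 × 0.975792 = 0.858697
Parallel ([0.963833] and [0.858697]): 1 − (1 − 0.963833)(1 − 0.858697) = 0.9949

0.9949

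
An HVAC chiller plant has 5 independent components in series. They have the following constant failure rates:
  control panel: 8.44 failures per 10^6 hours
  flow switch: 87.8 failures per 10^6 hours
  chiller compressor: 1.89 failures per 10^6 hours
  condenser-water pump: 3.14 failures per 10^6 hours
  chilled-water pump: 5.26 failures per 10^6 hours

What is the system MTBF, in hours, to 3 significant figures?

Series of exponential components: λ_sys = Σ λ_i
λ_sys = 0.00000844 + 0.0000878 + 0.00000189 + 0.00000314 + 0.00000526 = 1.0653e-04 /h
MTBF = 1 / λ_sys = 9390 h

9390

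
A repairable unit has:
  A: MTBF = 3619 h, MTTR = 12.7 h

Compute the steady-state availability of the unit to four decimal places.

0.9965

A(A) = MTBF/(MTBF+MTTR) = 3619/(3619+12.7) = 0.9965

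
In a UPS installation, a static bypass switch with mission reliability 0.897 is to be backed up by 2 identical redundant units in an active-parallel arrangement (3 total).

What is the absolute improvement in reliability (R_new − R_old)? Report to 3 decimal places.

0.102

R_before = 0.897
R_after = 1 − (1 − 0.897)^3 = 0.999
ΔR = 0.999 − 0.897 = 0.102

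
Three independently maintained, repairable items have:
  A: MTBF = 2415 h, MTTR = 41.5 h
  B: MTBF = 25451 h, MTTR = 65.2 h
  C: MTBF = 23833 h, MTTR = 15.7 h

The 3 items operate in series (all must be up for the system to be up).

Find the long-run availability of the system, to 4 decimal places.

0.9799

A(A) = MTBF/(MTBF+MTTR) = 2415/(2415+41.5) = 0.983106
A(B) = MTBF/(MTBF+MTTR) = 25451/(25451+65.2) = 0.997445
A(C) = MTBF/(MTBF+MTTR) = 23833/(23833+15.7) = 0.999342
Series availability: 0.983106 × 0.997445 × 0.999342 = 0.9799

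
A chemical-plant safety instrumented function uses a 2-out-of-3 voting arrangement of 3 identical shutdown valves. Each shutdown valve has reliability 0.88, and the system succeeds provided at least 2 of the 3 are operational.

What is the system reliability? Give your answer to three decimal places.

0.960

R = Σ_{i=2}^{3} C(3,i) p^i (1−p)^{3−i} with p = 0.88
C(3,2)·0.88^2·0.12^1 = 0.27878
C(3,3)·0.88^3·0.12^0 = 0.68147
Sum = 0.960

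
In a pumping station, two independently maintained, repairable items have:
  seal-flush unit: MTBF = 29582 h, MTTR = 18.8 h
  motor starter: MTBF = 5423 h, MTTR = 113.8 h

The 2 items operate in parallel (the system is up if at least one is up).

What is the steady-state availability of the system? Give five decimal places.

A(seal-flush unit) = MTBF/(MTBF+MTTR) = 29582/(29582+18.8) = 0.999365
A(motor starter) = MTBF/(MTBF+MTTR) = 5423/(5423+113.8) = 0.979447
Parallel availability: 1 − (1 − 0.999365)(1 − 0.979447) = 0.99999

0.99999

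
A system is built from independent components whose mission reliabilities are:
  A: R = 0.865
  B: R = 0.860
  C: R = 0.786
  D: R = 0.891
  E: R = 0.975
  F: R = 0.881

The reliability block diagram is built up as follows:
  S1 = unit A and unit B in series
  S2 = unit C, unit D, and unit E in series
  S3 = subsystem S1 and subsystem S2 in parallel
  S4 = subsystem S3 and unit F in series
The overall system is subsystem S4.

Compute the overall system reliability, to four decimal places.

0.8094

Series (A and B): 0.865000 × 0.860000 = 0.743900
Series (C, D, and E): 0.786000 × 0.891000 × 0.975000 = 0.682818
Parallel ([0.743900] and [0.682818]): 1 − (1 − 0.743900)(1 − 0.682818) = 0.918770
Series ([0.918770] and F): 0.918770 × 0.881000 = 0.8094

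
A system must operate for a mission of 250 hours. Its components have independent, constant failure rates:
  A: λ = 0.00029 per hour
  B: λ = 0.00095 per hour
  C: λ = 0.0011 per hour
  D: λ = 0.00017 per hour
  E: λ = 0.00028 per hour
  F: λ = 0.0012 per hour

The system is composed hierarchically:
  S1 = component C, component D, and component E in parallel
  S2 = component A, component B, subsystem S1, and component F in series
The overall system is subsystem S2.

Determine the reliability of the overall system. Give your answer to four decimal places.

0.5430

R(A) = exp(−0.00029 × 250) = 0.930066
R(B) = exp(−0.00095 × 250) = 0.788597
R(C) = exp(−0.0011 × 250) = 0.759572
R(D) = exp(−0.00017 × 250) = 0.958390
R(E) = exp(−0.00028 × 250) = 0.932394
R(F) = exp(−0.0012 × 250) = 0.740818
Parallel (C, D, and E): 1 − (1 − 0.759572)(1 − 0.958390)(1 − 0.932394) = 0.999324
Series (A, B, [0.999324], and F): 0.930066 × 0.788597 × 0.999324 × 0.740818 = 0.5430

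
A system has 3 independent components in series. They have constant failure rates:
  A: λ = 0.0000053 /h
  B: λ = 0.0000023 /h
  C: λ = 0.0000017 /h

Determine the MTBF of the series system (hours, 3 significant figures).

108000

Series of exponential components: λ_sys = Σ λ_i
λ_sys = 0.0000053 + 0.0000023 + 0.0000017 = 9.3000e-06 /h
MTBF = 1 / λ_sys = 108000 h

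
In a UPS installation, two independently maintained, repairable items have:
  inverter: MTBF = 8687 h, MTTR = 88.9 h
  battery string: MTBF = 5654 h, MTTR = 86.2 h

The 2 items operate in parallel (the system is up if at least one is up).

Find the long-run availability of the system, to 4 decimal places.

0.9998

A(inverter) = MTBF/(MTBF+MTTR) = 8687/(8687+88.9) = 0.989870
A(battery string) = MTBF/(MTBF+MTTR) = 5654/(5654+86.2) = 0.984983
Parallel availability: 1 − (1 − 0.989870)(1 − 0.984983) = 0.9998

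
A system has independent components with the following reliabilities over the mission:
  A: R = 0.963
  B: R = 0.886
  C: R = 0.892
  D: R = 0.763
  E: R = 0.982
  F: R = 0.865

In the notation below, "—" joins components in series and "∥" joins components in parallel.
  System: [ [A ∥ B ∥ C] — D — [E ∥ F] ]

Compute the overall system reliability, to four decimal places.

0.7608

Parallel (A, B, and C): 1 − (1 − 0.963000)(1 − 0.886000)(1 − 0.892000) = 0.999544
Parallel (E and F): 1 − (1 − 0.982000)(1 − 0.865000) = 0.997570
Series ([0.999544], D, and [0.997570]): 0.999544 × 0.763000 × 0.997570 = 0.7608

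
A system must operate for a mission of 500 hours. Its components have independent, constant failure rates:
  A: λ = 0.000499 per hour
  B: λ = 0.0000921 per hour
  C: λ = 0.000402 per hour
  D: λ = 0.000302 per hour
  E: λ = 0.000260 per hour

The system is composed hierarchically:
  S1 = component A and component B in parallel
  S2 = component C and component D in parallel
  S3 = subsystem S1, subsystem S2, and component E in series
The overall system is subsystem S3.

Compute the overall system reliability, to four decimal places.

R(A) = exp(−0.000499 × 500) = 0.779190
R(B) = exp(−0.0000921 × 500) = 0.954994
R(C) = exp(−0.000402 × 500) = 0.817912
R(D) = exp(−0.000302 × 500) = 0.859848
R(E) = exp(−0.000260 × 500) = 0.878095
Parallel (A and B): 1 − (1 − 0.779190)(1 − 0.954994) = 0.990062
Parallel (C and D): 1 − (1 − 0.817912)(1 − 0.859848) = 0.974480
Series ([0.990062], [0.974480], and E): 0.990062 × 0.974480 × 0.878095 = 0.8472

0.8472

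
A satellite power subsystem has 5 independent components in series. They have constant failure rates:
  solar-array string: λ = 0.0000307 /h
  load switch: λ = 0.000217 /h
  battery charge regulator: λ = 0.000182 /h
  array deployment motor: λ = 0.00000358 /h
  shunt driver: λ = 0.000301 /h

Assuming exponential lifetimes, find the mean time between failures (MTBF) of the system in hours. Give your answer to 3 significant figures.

Series of exponential components: λ_sys = Σ λ_i
λ_sys = 0.0000307 + 0.000217 + 0.000182 + 0.00000358 + 0.000301 = 7.3428e-04 /h
MTBF = 1 / λ_sys = 1360 h

1360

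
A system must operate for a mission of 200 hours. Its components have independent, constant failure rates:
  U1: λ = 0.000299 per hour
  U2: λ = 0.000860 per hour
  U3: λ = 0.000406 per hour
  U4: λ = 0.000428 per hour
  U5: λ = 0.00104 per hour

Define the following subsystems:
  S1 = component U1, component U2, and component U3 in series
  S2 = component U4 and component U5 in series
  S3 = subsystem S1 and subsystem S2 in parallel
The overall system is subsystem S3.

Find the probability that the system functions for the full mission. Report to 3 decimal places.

R(U1) = exp(−0.000299 × 200) = 0.94195
R(U2) = exp(−0.000860 × 200) = 0.84198
R(U3) = exp(−0.000406 × 200) = 0.92201
R(U4) = exp(−0.000428 × 200) = 0.91796
R(U5) = exp(−0.00104 × 200) = 0.81221
Series (U1, U2, and U3): 0.94195 × 0.84198 × 0.92201 = 0.73125
Series (U4 and U5): 0.91796 × 0.81221 = 0.74558
Parallel ([0.73125] and [0.74558]): 1 − (1 − 0.73125)(1 − 0.74558) = 0.932

0.932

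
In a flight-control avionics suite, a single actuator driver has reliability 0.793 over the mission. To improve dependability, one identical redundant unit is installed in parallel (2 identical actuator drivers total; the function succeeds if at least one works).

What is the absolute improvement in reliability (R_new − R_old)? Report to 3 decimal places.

R_before = 0.793
R_after = 1 − (1 − 0.793)^2 = 0.957
ΔR = 0.957 − 0.793 = 0.164

0.164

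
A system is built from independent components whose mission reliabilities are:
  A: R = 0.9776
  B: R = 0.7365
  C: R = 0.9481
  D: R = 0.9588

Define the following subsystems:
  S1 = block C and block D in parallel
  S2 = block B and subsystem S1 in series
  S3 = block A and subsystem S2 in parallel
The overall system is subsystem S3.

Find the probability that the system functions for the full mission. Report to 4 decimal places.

0.9941

Parallel (C and D): 1 − (1 − 0.948100)(1 − 0.958800) = 0.997862
Series (B and [0.997862]): 0.736500 × 0.997862 = 0.734925
Parallel (A and [0.734925]): 1 − (1 − 0.977600)(1 − 0.734925) = 0.9941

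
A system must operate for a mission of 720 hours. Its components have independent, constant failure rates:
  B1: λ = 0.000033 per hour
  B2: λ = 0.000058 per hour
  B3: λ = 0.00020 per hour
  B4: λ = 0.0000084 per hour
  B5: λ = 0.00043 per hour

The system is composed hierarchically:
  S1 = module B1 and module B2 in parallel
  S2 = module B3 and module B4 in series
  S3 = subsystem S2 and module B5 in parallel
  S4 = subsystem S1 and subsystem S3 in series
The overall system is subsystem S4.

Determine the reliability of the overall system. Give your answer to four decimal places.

0.9620

R(B1) = exp(−0.000033 × 720) = 0.976520
R(B2) = exp(−0.000058 × 720) = 0.959100
R(B3) = exp(−0.00020 × 720) = 0.865888
R(B4) = exp(−0.0000084 × 720) = 0.993970
R(B5) = exp(−0.00043 × 720) = 0.733740
Parallel (B1 and B2): 1 − (1 − 0.976520)(1 − 0.959100) = 0.999040
Series (B3 and B4): 0.865888 × 0.993970 = 0.860667
Parallel ([0.860667] and B5): 1 − (1 − 0.860667)(1 − 0.733740) = 0.962901
Series ([0.999040] and [0.962901]): 0.999040 × 0.962901 = 0.9620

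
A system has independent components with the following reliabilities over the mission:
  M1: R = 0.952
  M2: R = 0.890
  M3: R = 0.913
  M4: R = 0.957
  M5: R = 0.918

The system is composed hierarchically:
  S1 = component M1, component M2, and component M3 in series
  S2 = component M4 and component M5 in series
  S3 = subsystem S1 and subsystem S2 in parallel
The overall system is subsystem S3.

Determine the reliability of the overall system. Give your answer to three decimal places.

Series (M1, M2, and M3): 0.95200 × 0.89000 × 0.91300 = 0.77357
Series (M4 and M5): 0.95700 × 0.91800 = 0.87853
Parallel ([0.77357] and [0.87853]): 1 − (1 − 0.77357)(1 − 0.87853) = 0.972

0.972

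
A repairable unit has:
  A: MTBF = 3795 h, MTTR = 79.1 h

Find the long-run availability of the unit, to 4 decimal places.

A(A) = MTBF/(MTBF+MTTR) = 3795/(3795+79.1) = 0.9796

0.9796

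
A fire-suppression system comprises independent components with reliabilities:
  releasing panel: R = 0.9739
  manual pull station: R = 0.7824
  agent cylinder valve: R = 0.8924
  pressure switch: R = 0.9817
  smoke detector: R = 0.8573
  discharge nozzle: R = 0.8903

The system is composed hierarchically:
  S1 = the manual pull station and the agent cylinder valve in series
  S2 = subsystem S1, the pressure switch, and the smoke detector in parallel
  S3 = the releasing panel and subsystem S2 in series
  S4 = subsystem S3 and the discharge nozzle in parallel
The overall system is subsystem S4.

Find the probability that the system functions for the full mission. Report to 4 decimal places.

Series (manual pull station and agent cylinder valve): 0.782400 × 0.892400 = 0.698214
Parallel ([0.698214], pressure switch, and smoke detector): 1 − (1 − 0.698214)(1 − 0.981700)(1 − 0.857300) = 0.999212
Series (releasing panel and [0.999212]): 0.973900 × 0.999212 = 0.973133
Parallel ([0.973133] and discharge nozzle): 1 − (1 − 0.973133)(1 − 0.890300) = 0.9971

0.9971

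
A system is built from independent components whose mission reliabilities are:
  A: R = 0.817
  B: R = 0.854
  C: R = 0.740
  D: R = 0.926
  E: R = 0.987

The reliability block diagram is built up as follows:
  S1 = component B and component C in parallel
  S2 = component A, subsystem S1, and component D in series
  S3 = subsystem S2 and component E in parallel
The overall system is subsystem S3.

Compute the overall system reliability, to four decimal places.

Parallel (B and C): 1 − (1 − 0.854000)(1 − 0.740000) = 0.962040
Series (A, [0.962040], and D): 0.817000 × 0.962040 × 0.926000 = 0.727824
Parallel ([0.727824] and E): 1 − (1 − 0.727824)(1 − 0.987000) = 0.9965

0.9965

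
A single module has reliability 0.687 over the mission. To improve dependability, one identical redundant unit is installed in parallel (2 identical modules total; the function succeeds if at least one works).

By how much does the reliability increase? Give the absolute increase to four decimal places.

R_before = 0.687
R_after = 1 − (1 − 0.687)^2 = 0.9020
ΔR = 0.9020 − 0.687 = 0.2150

0.2150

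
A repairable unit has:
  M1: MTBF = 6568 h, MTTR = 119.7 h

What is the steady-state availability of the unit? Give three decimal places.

0.982

A(M1) = MTBF/(MTBF+MTTR) = 6568/(6568+119.7) = 0.982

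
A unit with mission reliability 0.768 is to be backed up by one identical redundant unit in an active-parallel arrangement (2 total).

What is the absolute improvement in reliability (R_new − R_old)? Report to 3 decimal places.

R_before = 0.768
R_after = 1 − (1 − 0.768)^2 = 0.946
ΔR = 0.946 − 0.768 = 0.178

0.178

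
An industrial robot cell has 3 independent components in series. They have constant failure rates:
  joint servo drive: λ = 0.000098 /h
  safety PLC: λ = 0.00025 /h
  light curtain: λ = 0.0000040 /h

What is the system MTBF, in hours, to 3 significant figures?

Series of exponential components: λ_sys = Σ λ_i
λ_sys = 0.000098 + 0.00025 + 0.0000040 = 3.5200e-04 /h
MTBF = 1 / λ_sys = 2840 h

2840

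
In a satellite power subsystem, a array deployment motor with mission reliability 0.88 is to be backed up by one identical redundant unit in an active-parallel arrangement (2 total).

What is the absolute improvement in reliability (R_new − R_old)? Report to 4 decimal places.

0.1056

R_before = 0.88
R_after = 1 − (1 − 0.88)^2 = 0.9856
ΔR = 0.9856 − 0.88 = 0.1056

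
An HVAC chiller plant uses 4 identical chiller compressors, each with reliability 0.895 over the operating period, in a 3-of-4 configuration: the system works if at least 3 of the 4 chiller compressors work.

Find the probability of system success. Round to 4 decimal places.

0.9427

R = Σ_{i=3}^{4} C(4,i) p^i (1−p)^{4−i} with p = 0.895
C(4,3)·0.895^3·0.105^1 = 0.301105
C(4,4)·0.895^4·0.105^0 = 0.641641
Sum = 0.9427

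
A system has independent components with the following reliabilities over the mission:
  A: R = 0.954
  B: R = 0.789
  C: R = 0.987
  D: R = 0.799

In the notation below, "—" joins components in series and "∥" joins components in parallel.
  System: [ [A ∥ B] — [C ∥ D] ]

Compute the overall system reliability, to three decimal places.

0.988

Parallel (A and B): 1 − (1 − 0.95400)(1 − 0.78900) = 0.99029
Parallel (C and D): 1 − (1 − 0.98700)(1 − 0.79900) = 0.99739
Series ([0.99029] and [0.99739]): 0.99029 × 0.99739 = 0.988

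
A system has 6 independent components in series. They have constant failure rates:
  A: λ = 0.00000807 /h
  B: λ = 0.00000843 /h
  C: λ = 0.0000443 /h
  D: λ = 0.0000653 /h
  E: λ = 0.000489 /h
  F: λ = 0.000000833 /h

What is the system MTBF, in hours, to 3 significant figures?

1620

Series of exponential components: λ_sys = Σ λ_i
λ_sys = 0.00000807 + 0.00000843 + 0.0000443 + 0.0000653 + 0.000489 + 0.000000833 = 6.1593e-04 /h
MTBF = 1 / λ_sys = 1620 h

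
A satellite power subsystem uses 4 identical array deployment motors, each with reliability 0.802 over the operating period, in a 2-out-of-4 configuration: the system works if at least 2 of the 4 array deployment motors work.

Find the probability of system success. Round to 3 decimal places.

R = Σ_{i=2}^{4} C(4,i) p^i (1−p)^{4−i} with p = 0.802
C(4,2)·0.802^2·0.198^2 = 0.15130
C(4,3)·0.802^3·0.198^1 = 0.40855
C(4,4)·0.802^4·0.198^0 = 0.41371
Sum = 0.974

0.974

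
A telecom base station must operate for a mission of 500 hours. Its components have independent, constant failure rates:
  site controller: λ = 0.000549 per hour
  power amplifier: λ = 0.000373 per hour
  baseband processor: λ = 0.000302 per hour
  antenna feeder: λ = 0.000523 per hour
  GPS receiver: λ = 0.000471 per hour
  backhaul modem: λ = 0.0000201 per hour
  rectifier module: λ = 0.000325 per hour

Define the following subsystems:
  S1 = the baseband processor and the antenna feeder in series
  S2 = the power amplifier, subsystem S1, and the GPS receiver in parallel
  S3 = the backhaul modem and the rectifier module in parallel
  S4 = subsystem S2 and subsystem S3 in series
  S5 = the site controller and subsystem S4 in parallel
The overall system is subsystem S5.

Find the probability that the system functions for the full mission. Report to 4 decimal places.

R(site controller) = exp(−0.000549 × 500) = 0.759952
R(power amplifier) = exp(−0.000373 × 500) = 0.829859
R(baseband processor) = exp(−0.000302 × 500) = 0.859848
R(antenna feeder) = exp(−0.000523 × 500) = 0.769896
R(GPS receiver) = exp(−0.000471 × 500) = 0.790176
R(backhaul modem) = exp(−0.0000201 × 500) = 0.990000
R(rectifier module) = exp(−0.000325 × 500) = 0.850016
Series (baseband processor and antenna feeder): 0.859848 × 0.769896 = 0.661994
Parallel (power amplifier, [0.661994], and GPS receiver): 1 − (1 − 0.829859)(1 − 0.661994)(1 − 0.790176) = 0.987933
Parallel (backhaul modem and rectifier module): 1 − (1 − 0.990000)(1 − 0.850016) = 0.998500
Series ([0.987933] and [0.998500]): 0.987933 × 0.998500 = 0.986451
Parallel (site controller and [0.986451]): 1 − (1 − 0.759952)(1 − 0.986451) = 0.9967

0.9967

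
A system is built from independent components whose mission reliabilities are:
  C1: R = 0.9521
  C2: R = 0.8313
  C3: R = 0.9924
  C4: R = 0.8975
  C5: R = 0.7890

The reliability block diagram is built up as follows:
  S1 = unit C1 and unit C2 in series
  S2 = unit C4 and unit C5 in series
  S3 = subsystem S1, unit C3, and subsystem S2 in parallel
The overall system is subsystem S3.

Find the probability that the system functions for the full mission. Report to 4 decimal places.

0.9995

Series (C1 and C2): 0.952100 × 0.831300 = 0.791481
Series (C4 and C5): 0.897500 × 0.789000 = 0.708128
Parallel ([0.791481], C3, and [0.708128]): 1 − (1 − 0.791481)(1 − 0.992400)(1 − 0.708128) = 0.9995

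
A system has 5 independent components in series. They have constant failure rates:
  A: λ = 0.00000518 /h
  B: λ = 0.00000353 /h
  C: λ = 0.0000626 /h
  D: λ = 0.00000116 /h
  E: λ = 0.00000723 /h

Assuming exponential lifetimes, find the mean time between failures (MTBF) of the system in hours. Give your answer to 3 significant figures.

Series of exponential components: λ_sys = Σ λ_i
λ_sys = 0.00000518 + 0.00000353 + 0.0000626 + 0.00000116 + 0.00000723 = 7.9700e-05 /h
MTBF = 1 / λ_sys = 12500 h

12500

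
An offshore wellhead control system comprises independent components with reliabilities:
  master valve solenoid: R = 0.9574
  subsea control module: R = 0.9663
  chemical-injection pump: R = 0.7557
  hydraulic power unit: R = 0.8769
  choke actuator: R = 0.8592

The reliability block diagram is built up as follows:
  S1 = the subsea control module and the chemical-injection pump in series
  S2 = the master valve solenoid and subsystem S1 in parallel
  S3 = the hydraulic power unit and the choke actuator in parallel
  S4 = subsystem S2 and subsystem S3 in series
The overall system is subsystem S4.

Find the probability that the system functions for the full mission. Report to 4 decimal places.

Series (subsea control module and chemical-injection pump): 0.966300 × 0.755700 = 0.730233
Parallel (master valve solenoid and [0.730233]): 1 − (1 − 0.957400)(1 − 0.730233) = 0.988508
Parallel (hydraulic power unit and choke actuator): 1 − (1 − 0.876900)(1 − 0.859200) = 0.982668
Series ([0.988508] and [0.982668]): 0.988508 × 0.982668 = 0.9714

0.9714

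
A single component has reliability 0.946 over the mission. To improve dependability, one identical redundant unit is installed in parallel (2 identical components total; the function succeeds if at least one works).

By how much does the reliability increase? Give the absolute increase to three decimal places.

R_before = 0.946
R_after = 1 − (1 − 0.946)^2 = 0.997
ΔR = 0.997 − 0.946 = 0.051

0.051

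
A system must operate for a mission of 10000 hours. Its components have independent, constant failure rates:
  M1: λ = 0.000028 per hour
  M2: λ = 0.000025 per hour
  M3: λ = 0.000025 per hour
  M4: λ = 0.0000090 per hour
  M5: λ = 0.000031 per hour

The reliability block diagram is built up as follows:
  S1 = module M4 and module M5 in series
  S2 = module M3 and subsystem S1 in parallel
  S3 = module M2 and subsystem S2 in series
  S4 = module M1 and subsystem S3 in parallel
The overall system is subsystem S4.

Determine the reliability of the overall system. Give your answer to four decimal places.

0.9321

R(M1) = exp(−0.000028 × 10000) = 0.755784
R(M2) = exp(−0.000025 × 10000) = 0.778801
R(M3) = exp(−0.000025 × 10000) = 0.778801
R(M4) = exp(−0.0000090 × 10000) = 0.913931
R(M5) = exp(−0.000031 × 10000) = 0.733447
Series (M4 and M5): 0.913931 × 0.733447 = 0.670320
Parallel (M3 and [0.670320]): 1 − (1 − 0.778801)(1 − 0.670320) = 0.927075
Series (M2 and [0.927075]): 0.778801 × 0.927075 = 0.722007
Parallel (M1 and [0.722007]): 1 − (1 − 0.755784)(1 − 0.722007) = 0.9321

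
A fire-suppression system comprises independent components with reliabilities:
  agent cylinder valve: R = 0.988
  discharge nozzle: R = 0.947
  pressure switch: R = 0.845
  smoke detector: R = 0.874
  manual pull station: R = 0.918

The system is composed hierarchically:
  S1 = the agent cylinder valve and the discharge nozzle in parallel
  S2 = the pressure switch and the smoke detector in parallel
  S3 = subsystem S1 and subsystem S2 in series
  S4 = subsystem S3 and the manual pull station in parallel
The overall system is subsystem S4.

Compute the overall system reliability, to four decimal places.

Parallel (agent cylinder valve and discharge nozzle): 1 − (1 − 0.988000)(1 − 0.947000) = 0.999364
Parallel (pressure switch and smoke detector): 1 − (1 − 0.845000)(1 − 0.874000) = 0.980470
Series ([0.999364] and [0.980470]): 0.999364 × 0.980470 = 0.979846
Parallel ([0.979846] and manual pull station): 1 − (1 − 0.979846)(1 − 0.918000) = 0.9983

0.9983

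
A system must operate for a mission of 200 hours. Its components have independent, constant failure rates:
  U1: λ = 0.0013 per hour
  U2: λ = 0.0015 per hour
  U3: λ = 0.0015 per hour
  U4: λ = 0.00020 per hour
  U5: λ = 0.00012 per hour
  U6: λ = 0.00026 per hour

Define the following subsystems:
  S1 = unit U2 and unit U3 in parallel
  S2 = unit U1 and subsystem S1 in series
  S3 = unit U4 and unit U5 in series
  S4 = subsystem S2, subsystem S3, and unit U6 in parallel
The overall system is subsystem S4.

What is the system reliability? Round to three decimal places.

R(U1) = exp(−0.0013 × 200) = 0.77105
R(U2) = exp(−0.0015 × 200) = 0.74082
R(U3) = exp(−0.0015 × 200) = 0.74082
R(U4) = exp(−0.00020 × 200) = 0.96079
R(U5) = exp(−0.00012 × 200) = 0.97629
R(U6) = exp(−0.00026 × 200) = 0.94933
Parallel (U2 and U3): 1 − (1 − 0.74082)(1 − 0.74082) = 0.93283
Series (U1 and [0.93283]): 0.77105 × 0.93283 = 0.71926
Series (U4 and U5): 0.96079 × 0.97629 = 0.93801
Parallel ([0.71926], [0.93801], and U6): 1 − (1 − 0.71926)(1 − 0.93801)(1 − 0.94933) = 0.999

0.999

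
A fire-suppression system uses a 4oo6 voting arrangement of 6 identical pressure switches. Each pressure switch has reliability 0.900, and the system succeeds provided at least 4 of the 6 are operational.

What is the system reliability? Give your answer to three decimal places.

0.984

R = Σ_{i=4}^{6} C(6,i) p^i (1−p)^{6−i} with p = 0.900
C(6,4)·0.900^4·0.100^2 = 0.09842
C(6,5)·0.900^5·0.100^1 = 0.35429
C(6,6)·0.900^6·0.100^0 = 0.53144
Sum = 0.984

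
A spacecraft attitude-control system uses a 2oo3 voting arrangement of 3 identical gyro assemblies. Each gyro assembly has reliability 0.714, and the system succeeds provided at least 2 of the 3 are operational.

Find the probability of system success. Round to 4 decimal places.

R = Σ_{i=2}^{3} C(3,i) p^i (1−p)^{3−i} with p = 0.714
C(3,2)·0.714^2·0.286^1 = 0.437405
C(3,3)·0.714^3·0.286^0 = 0.363994
Sum = 0.8014

0.8014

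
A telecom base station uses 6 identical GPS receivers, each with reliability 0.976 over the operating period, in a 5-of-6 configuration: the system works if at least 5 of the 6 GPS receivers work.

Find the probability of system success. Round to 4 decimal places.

R = Σ_{i=5}^{6} C(6,i) p^i (1−p)^{6−i} with p = 0.976
C(6,5)·0.976^5·0.024^1 = 0.127530
C(6,6)·0.976^6·0.024^0 = 0.864368
Sum = 0.9919

0.9919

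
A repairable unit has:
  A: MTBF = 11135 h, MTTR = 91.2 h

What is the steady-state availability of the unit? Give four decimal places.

0.9919

A(A) = MTBF/(MTBF+MTTR) = 11135/(11135+91.2) = 0.9919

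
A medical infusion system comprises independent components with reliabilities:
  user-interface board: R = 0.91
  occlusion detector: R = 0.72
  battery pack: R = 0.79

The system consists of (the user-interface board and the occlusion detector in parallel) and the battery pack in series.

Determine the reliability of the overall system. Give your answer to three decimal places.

Parallel (user-interface board and occlusion detector): 1 − (1 − 0.91000)(1 − 0.72000) = 0.97480
Series ([0.97480] and battery pack): 0.97480 × 0.79000 = 0.770

0.770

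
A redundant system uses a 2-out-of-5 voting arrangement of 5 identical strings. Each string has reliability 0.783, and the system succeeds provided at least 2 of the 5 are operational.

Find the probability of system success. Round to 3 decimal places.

0.991

R = Σ_{i=2}^{5} C(5,i) p^i (1−p)^{5−i} with p = 0.783
C(5,2)·0.783^2·0.217^3 = 0.06265
C(5,3)·0.783^3·0.217^2 = 0.22605
C(5,4)·0.783^4·0.217^1 = 0.40783
C(5,5)·0.783^5·0.217^0 = 0.29431
Sum = 0.991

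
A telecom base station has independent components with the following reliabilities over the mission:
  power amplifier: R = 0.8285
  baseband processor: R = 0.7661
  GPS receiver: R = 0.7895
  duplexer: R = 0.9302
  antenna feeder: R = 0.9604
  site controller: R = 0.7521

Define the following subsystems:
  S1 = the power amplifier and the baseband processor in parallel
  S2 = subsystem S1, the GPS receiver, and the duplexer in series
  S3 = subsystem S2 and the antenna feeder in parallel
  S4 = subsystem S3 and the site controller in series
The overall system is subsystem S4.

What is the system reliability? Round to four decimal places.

Parallel (power amplifier and baseband processor): 1 − (1 − 0.828500)(1 − 0.766100) = 0.959886
Series ([0.959886], GPS receiver, and duplexer): 0.959886 × 0.789500 × 0.930200 = 0.704933
Parallel ([0.704933] and antenna feeder): 1 − (1 − 0.704933)(1 − 0.960400) = 0.988315
Series ([0.988315] and site controller): 0.988315 × 0.752100 = 0.7433

0.7433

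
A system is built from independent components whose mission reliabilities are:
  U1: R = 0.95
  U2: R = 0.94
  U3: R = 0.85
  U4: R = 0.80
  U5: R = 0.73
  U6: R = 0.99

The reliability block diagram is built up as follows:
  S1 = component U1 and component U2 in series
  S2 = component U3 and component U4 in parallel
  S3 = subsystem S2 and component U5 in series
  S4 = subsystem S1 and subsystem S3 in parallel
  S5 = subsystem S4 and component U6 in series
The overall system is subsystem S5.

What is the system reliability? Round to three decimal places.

Series (U1 and U2): 0.95000 × 0.94000 = 0.89300
Parallel (U3 and U4): 1 − (1 − 0.85000)(1 − 0.80000) = 0.97000
Series ([0.97000] and U5): 0.97000 × 0.73000 = 0.70810
Parallel ([0.89300] and [0.70810]): 1 − (1 − 0.89300)(1 − 0.70810) = 0.96877
Series ([0.96877] and U6): 0.96877 × 0.99000 = 0.959

0.959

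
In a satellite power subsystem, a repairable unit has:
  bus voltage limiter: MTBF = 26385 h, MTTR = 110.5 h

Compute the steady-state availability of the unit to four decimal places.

A(bus voltage limiter) = MTBF/(MTBF+MTTR) = 26385/(26385+110.5) = 0.9958

0.9958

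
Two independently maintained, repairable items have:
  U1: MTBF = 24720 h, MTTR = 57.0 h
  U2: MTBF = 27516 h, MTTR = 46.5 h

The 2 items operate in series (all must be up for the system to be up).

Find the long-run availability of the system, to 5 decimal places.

A(U1) = MTBF/(MTBF+MTTR) = 24720/(24720+57.0) = 0.997699
A(U2) = MTBF/(MTBF+MTTR) = 27516/(27516+46.5) = 0.998313
Series availability: 0.997699 × 0.998313 = 0.99602

0.99602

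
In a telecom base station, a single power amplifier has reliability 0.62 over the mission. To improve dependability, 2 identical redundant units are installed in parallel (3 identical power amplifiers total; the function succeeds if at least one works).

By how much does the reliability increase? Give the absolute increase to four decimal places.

0.3251

R_before = 0.62
R_after = 1 − (1 − 0.62)^3 = 0.9451
ΔR = 0.9451 − 0.62 = 0.3251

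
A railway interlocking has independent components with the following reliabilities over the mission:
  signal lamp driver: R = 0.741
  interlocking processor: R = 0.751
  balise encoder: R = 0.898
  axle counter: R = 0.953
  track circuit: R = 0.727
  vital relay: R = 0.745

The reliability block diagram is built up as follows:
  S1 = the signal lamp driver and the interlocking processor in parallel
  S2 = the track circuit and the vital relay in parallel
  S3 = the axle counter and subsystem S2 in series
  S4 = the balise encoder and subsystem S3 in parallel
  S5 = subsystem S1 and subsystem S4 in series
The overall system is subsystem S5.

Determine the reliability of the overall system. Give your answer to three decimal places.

0.925

Parallel (signal lamp driver and interlocking processor): 1 − (1 − 0.74100)(1 − 0.75100) = 0.93551
Parallel (track circuit and vital relay): 1 − (1 − 0.72700)(1 − 0.74500) = 0.93039
Series (axle counter and [0.93039]): 0.95300 × 0.93039 = 0.88666
Parallel (balise encoder and [0.88666]): 1 − (1 − 0.89800)(1 − 0.88666) = 0.98844
Series ([0.93551] and [0.98844]): 0.93551 × 0.98844 = 0.925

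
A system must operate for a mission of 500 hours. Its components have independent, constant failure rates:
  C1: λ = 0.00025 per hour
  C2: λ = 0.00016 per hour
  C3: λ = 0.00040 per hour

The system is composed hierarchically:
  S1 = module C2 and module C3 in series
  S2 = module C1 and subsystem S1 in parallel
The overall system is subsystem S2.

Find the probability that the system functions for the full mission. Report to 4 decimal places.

R(C1) = exp(−0.00025 × 500) = 0.882497
R(C2) = exp(−0.00016 × 500) = 0.923116
R(C3) = exp(−0.00040 × 500) = 0.818731
Series (C2 and C3): 0.923116 × 0.818731 = 0.755784
Parallel (C1 and [0.755784]): 1 − (1 − 0.882497)(1 − 0.755784) = 0.9713

0.9713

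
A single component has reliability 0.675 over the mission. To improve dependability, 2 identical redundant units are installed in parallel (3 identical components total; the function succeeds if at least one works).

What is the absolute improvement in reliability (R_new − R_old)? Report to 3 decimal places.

0.291

R_before = 0.675
R_after = 1 − (1 − 0.675)^3 = 0.966
ΔR = 0.966 − 0.675 = 0.291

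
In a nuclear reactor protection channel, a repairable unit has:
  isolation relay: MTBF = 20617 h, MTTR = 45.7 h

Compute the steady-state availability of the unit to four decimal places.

0.9978

A(isolation relay) = MTBF/(MTBF+MTTR) = 20617/(20617+45.7) = 0.9978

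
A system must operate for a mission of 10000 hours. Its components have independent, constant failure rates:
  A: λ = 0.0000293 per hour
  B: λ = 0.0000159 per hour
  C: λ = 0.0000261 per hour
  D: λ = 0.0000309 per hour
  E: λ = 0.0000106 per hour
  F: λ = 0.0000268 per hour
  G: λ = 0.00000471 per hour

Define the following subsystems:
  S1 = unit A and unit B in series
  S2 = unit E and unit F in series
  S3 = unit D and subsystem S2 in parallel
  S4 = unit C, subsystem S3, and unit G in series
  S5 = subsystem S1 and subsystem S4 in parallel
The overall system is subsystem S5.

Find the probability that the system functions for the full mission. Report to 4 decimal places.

0.8814

R(A) = exp(−0.0000293 × 10000) = 0.746022
R(B) = exp(−0.0000159 × 10000) = 0.852996
R(C) = exp(−0.0000261 × 10000) = 0.770281
R(D) = exp(−0.0000309 × 10000) = 0.734181
R(E) = exp(−0.0000106 × 10000) = 0.899425
R(F) = exp(−0.0000268 × 10000) = 0.764908
R(G) = exp(−0.00000471 × 10000) = 0.953992
Series (A and B): 0.746022 × 0.852996 = 0.636354
Series (E and F): 0.899425 × 0.764908 = 0.687977
Parallel (D and [0.687977]): 1 − (1 − 0.734181)(1 − 0.687977) = 0.917058
Series (C, [0.917058], and G): 0.770281 × 0.917058 × 0.953992 = 0.673893
Parallel ([0.636354] and [0.673893]): 1 − (1 − 0.636354)(1 − 0.673893) = 0.8814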